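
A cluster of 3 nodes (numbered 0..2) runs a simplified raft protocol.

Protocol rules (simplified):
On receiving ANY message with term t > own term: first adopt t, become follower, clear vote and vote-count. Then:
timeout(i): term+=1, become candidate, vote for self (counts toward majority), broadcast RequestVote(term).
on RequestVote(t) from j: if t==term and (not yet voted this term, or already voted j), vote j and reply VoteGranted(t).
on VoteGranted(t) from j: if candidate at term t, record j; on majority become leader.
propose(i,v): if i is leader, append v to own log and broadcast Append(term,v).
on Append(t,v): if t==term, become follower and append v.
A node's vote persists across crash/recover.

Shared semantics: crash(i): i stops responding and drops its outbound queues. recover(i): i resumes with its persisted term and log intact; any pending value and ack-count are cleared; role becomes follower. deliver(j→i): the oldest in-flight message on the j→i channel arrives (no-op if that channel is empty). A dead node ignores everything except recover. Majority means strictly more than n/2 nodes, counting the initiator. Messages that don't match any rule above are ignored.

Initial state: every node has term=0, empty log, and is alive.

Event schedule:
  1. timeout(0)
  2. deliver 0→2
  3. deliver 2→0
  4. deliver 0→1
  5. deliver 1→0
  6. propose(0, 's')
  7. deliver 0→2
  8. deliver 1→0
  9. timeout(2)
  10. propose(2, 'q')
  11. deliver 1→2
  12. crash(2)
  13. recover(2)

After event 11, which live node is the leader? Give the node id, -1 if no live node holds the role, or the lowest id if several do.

step 1 timeout(0): 0={cand,t=1,log=-}
step 2 deliver 0→2: 2={foll,t=1,log=-}
step 3 deliver 2→0: 0={lead,t=1,log=-}
step 4 deliver 0→1: 1={foll,t=1,log=-}
step 5 deliver 1→0: —
step 6 propose(0,'s'): 0={lead,t=1,log=s}
step 7 deliver 0→2: 2={foll,t=1,log=s}
step 8 deliver 1→0: —
step 9 timeout(2): 2={cand,t=2,log=s}
step 10 propose(2,'q'): —
step 11 deliver 1→2: —

0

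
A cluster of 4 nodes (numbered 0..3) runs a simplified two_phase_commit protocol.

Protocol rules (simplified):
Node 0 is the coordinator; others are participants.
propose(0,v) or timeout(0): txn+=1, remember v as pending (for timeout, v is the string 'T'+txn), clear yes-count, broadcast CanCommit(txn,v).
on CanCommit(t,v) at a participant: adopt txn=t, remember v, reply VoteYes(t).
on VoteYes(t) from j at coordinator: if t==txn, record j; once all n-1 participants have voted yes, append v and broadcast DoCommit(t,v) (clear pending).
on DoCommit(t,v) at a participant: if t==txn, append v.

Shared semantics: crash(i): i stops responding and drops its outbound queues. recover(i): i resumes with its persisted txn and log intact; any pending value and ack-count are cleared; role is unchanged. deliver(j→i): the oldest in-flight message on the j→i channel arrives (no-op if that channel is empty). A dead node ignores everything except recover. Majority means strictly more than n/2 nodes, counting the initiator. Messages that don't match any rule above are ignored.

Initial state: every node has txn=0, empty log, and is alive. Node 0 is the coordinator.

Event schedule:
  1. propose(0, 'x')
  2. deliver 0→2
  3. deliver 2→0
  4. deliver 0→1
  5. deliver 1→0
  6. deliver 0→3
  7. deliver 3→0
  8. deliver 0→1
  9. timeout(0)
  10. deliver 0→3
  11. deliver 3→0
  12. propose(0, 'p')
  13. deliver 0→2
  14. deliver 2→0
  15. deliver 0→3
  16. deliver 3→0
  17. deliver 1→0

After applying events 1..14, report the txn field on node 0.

e1 propose(0,'x'): 0[coor,t=1,-]
e2 deliver 0→2: 2[part,t=1,-]
e3 deliver 2→0: ·
e4 deliver 0→1: 1[part,t=1,-]
e5 deliver 1→0: ·
e6 deliver 0→3: 3[part,t=1,-]
e7 deliver 3→0: 0[coor,t=1,x]
e8 deliver 0→1: 1[part,t=1,x]
e9 timeout(0): 0[coor,t=2,x]
e10 deliver 0→3: 3[part,t=1,x]
e11 deliver 3→0: ·
e12 propose(0,'p'): 0[coor,t=3,x]
e13 deliver 0→2: 2[part,t=1,x]
e14 deliver 2→0: ·

3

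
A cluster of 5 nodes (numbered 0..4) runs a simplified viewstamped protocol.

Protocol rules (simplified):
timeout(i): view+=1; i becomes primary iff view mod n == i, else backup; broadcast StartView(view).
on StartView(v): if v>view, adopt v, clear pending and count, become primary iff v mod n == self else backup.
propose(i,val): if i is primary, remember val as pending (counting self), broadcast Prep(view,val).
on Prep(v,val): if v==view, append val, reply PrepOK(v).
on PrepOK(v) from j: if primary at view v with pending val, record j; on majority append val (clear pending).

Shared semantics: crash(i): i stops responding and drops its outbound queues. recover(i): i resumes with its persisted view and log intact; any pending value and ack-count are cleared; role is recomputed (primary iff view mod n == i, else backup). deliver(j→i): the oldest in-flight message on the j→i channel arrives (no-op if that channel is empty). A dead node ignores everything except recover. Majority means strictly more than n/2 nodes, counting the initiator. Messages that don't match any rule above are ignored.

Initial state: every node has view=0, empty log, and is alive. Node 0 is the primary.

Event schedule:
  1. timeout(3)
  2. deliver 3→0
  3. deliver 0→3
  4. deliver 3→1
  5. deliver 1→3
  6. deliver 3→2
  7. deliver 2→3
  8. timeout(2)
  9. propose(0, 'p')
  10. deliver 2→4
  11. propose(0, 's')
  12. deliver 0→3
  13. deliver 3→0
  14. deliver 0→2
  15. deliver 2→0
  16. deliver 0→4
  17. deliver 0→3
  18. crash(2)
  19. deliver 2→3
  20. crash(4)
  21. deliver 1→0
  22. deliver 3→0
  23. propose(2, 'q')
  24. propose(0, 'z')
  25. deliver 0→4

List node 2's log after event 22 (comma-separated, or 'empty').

e1 timeout(3): 3[back,v=1,-]
e2 deliver 3→0: 0[back,v=1,-]
e3 deliver 0→3: ·
e4 deliver 3→1: 1[prim,v=1,-]
e5 deliver 1→3: ·
e6 deliver 3→2: 2[back,v=1,-]
e7 deliver 2→3: ·
e8 timeout(2): 2[prim,v=2,-]
e9 propose(0,'p'): ·
e10 deliver 2→4: 4[back,v=2,-]
e11 propose(0,'s'): ·
e12 deliver 0→3: ·
e13 deliver 3→0: ·
e14 deliver 0→2: ·
e15 deliver 2→0: 0[back,v=2,-]
e16 deliver 0→4: ·
e17 deliver 0→3: ·
e18 crash(2): 2[✗prim,v=2,-]
e19 deliver 2→3: ·
e20 crash(4): 4[✗back,v=2,-]
e21 deliver 1→0: ·
e22 deliver 3→0: ·

empty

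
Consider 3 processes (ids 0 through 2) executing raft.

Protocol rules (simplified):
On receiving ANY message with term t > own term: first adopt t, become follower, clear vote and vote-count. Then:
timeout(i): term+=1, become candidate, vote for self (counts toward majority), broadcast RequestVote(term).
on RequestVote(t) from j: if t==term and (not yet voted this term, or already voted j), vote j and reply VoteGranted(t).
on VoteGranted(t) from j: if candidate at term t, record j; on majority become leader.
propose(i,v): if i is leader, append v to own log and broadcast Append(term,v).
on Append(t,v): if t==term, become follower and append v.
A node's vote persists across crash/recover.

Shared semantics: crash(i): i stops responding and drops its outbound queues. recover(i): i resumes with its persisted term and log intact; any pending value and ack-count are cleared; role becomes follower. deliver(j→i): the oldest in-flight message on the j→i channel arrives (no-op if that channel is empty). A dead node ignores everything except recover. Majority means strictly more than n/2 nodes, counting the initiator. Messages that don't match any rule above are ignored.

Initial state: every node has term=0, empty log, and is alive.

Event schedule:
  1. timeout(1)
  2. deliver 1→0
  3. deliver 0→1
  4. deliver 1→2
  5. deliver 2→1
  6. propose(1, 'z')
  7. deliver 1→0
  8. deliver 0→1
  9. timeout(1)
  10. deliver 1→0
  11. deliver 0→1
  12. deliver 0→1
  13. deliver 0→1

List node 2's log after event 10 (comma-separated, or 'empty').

step 1 timeout(1): 1={cand,t=1,log=-}
step 2 deliver 1→0: 0={foll,t=1,log=-}
step 3 deliver 0→1: 1={lead,t=1,log=-}
step 4 deliver 1→2: 2={foll,t=1,log=-}
step 5 deliver 2→1: —
step 6 propose(1,'z'): 1={lead,t=1,log=z}
step 7 deliver 1→0: 0={foll,t=1,log=z}
step 8 deliver 0→1: —
step 9 timeout(1): 1={cand,t=2,log=z}
step 10 deliver 1→0: 0={foll,t=2,log=z}

empty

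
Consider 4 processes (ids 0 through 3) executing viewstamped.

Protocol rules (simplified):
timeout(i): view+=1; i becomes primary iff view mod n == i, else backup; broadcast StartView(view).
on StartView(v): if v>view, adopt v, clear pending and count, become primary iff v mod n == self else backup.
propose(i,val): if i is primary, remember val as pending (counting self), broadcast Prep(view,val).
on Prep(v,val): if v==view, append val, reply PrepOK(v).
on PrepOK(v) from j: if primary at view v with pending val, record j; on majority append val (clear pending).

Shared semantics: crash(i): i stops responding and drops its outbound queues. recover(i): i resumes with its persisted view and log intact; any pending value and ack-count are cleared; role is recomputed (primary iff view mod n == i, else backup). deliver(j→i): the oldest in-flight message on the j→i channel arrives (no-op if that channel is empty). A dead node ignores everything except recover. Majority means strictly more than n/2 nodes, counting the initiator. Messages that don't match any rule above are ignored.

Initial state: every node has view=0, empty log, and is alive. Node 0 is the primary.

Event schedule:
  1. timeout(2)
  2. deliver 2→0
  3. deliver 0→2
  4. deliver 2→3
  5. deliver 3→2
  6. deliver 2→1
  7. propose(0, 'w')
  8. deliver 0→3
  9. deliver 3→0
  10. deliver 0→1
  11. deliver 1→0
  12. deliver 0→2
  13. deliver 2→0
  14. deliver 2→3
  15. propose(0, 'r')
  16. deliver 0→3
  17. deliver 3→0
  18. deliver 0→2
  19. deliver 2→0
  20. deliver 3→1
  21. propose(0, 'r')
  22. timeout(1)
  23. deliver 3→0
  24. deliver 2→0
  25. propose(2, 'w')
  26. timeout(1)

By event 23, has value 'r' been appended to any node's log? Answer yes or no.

no

e1 timeout(2): 2[back,v=1,-]
e2 deliver 2→0: 0[back,v=1,-]
e3 deliver 0→2: ·
e4 deliver 2→3: 3[back,v=1,-]
e5 deliver 3→2: ·
e6 deliver 2→1: 1[prim,v=1,-]
e7 propose(0,'w'): ·
e8 deliver 0→3: ·
e9 deliver 3→0: ·
e10 deliver 0→1: ·
e11 deliver 1→0: ·
e12 deliver 0→2: ·
e13 deliver 2→0: ·
e14 deliver 2→3: ·
e15 propose(0,'r'): ·
e16 deliver 0→3: ·
e17 deliver 3→0: ·
e18 deliver 0→2: ·
e19 deliver 2→0: ·
e20 deliver 3→1: ·
e21 propose(0,'r'): ·
e22 timeout(1): 1[back,v=2,-]
e23 deliver 3→0: ·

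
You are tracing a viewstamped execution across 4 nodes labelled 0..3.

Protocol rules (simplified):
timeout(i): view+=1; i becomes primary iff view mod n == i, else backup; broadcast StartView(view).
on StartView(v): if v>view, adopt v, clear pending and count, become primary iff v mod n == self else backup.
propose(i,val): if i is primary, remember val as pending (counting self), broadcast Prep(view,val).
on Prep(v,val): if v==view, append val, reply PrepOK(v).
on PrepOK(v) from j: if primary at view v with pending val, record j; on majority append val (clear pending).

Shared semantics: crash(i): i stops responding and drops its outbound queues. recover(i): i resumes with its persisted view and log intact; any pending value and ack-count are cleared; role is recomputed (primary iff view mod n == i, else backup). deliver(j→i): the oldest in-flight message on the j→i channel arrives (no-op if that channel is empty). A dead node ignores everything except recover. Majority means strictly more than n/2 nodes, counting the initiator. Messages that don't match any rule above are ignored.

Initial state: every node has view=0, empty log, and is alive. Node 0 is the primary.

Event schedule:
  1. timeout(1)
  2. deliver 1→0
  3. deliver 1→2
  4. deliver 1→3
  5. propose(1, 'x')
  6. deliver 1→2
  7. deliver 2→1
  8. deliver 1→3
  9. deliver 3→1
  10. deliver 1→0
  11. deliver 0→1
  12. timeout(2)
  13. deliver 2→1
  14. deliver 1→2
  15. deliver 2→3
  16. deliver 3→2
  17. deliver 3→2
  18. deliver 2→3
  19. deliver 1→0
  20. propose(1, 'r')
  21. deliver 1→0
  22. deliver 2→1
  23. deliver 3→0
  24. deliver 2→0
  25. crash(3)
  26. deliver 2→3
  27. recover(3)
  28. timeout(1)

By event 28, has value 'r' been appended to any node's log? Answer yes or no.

e1 timeout(1): 1[prim,v=1,-]
e2 deliver 1→0: 0[back,v=1,-]
e3 deliver 1→2: 2[back,v=1,-]
e4 deliver 1→3: 3[back,v=1,-]
e5 propose(1,'x'): ·
e6 deliver 1→2: 2[back,v=1,x]
e7 deliver 2→1: ·
e8 deliver 1→3: 3[back,v=1,x]
e9 deliver 3→1: 1[prim,v=1,x]
e10 deliver 1→0: 0[back,v=1,x]
e11 deliver 0→1: ·
e12 timeout(2): 2[prim,v=2,x]
e13 deliver 2→1: 1[back,v=2,x]
e14 deliver 1→2: ·
e15 deliver 2→3: 3[back,v=2,x]
e16 deliver 3→2: ·
e17 deliver 3→2: ·
e18 deliver 2→3: ·
e19 deliver 1→0: ·
e20 propose(1,'r'): ·
e21 deliver 1→0: ·
e22 deliver 2→1: ·
e23 deliver 3→0: ·
e24 deliver 2→0: 0[back,v=2,x]
e25 crash(3): 3[✗back,v=2,x]
e26 deliver 2→3: ·
e27 recover(3): 3[back,v=2,x]
e28 timeout(1): 1[back,v=3,x]

no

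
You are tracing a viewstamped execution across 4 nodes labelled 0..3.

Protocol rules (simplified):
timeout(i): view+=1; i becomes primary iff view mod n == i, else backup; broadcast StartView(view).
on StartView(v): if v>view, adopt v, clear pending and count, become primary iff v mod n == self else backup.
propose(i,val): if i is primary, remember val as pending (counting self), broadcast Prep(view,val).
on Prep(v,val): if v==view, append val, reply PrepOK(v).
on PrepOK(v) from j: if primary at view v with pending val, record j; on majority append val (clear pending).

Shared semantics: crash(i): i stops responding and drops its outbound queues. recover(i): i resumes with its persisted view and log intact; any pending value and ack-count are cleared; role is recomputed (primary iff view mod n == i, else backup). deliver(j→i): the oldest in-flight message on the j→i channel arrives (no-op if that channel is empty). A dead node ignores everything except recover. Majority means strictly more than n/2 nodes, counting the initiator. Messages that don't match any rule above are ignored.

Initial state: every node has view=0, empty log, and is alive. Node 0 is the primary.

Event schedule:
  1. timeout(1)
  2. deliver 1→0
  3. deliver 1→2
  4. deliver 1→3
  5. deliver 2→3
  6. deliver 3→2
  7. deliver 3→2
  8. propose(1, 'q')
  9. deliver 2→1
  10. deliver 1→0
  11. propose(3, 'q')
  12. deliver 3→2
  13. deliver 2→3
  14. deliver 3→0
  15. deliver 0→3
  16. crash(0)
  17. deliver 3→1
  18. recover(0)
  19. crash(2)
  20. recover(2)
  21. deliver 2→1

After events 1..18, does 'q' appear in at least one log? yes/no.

yes

[1] timeout(1) → N1(prim v1 [-])
[2] deliver 1→0 → N0(back v1 [-])
[3] deliver 1→2 → N2(back v1 [-])
[4] deliver 1→3 → N3(back v1 [-])
[5] deliver 2→3 → ∅
[6] deliver 3→2 → ∅
[7] deliver 3→2 → ∅
[8] propose(1,'q') → ∅
[9] deliver 2→1 → ∅
[10] deliver 1→0 → N0(back v1 [q])
[11] propose(3,'q') → ∅
[12] deliver 3→2 → ∅
[13] deliver 2→3 → ∅
[14] deliver 3→0 → ∅
[15] deliver 0→3 → ∅
[16] crash(0) → N0(✗back v1 [q])
[17] deliver 3→1 → ∅
[18] recover(0) → N0(back v1 [q])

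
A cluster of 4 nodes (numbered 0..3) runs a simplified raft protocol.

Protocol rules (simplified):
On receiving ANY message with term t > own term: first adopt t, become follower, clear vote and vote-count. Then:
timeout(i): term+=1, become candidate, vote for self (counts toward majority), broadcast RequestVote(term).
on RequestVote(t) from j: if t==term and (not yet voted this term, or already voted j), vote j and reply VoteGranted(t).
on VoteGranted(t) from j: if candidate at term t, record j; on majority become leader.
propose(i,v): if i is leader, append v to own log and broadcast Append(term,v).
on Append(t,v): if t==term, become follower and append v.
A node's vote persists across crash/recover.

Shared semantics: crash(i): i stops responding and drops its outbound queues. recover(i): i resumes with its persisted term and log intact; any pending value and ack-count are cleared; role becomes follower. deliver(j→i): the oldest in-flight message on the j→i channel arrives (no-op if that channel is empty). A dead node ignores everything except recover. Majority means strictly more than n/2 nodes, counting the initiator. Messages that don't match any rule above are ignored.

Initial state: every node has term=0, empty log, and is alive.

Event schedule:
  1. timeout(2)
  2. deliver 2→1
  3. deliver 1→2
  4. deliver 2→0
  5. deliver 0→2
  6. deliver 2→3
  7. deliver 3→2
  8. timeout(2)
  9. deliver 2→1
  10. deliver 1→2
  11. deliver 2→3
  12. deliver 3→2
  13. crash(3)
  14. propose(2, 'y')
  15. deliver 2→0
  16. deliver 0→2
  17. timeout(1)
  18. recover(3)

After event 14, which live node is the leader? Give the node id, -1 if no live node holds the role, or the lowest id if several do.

e1 timeout(2): 2[cand,t=1,-]
e2 deliver 2→1: 1[foll,t=1,-]
e3 deliver 1→2: ·
e4 deliver 2→0: 0[foll,t=1,-]
e5 deliver 0→2: 2[lead,t=1,-]
e6 deliver 2→3: 3[foll,t=1,-]
e7 deliver 3→2: ·
e8 timeout(2): 2[cand,t=2,-]
e9 deliver 2→1: 1[foll,t=2,-]
e10 deliver 1→2: ·
e11 deliver 2→3: 3[foll,t=2,-]
e12 deliver 3→2: 2[lead,t=2,-]
e13 crash(3): 3[✗foll,t=2,-]
e14 propose(2,'y'): 2[lead,t=2,y]

2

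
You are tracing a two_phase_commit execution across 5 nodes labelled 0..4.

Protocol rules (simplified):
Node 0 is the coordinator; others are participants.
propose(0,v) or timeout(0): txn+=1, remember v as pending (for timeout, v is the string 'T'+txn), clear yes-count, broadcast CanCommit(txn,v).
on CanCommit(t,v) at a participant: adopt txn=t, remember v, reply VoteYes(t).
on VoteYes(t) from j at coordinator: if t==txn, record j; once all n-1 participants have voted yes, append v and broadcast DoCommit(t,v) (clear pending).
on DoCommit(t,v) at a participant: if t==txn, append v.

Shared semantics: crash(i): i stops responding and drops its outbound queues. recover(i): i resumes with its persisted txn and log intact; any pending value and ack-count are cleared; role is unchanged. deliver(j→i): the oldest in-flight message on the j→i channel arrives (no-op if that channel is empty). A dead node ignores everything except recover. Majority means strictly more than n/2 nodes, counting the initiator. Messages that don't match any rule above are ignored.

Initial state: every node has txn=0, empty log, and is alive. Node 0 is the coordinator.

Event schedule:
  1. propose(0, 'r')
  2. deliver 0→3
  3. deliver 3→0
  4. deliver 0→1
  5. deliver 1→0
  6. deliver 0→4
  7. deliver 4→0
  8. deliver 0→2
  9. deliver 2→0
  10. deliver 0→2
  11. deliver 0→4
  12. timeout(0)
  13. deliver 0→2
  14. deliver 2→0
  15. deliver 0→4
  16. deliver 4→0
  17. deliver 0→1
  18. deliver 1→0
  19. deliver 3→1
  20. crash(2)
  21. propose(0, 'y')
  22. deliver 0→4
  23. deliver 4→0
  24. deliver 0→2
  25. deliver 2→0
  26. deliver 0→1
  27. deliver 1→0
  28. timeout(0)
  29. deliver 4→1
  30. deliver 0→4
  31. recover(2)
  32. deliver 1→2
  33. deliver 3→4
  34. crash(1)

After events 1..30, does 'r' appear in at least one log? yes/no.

yes

step 1 propose(0,'r'): 0={coor,t=1,log=-}
step 2 deliver 0→3: 3={part,t=1,log=-}
step 3 deliver 3→0: —
step 4 deliver 0→1: 1={part,t=1,log=-}
step 5 deliver 1→0: —
step 6 deliver 0→4: 4={part,t=1,log=-}
step 7 deliver 4→0: —
step 8 deliver 0→2: 2={part,t=1,log=-}
step 9 deliver 2→0: 0={coor,t=1,log=r}
step 10 deliver 0→2: 2={part,t=1,log=r}
step 11 deliver 0→4: 4={part,t=1,log=r}
step 12 timeout(0): 0={coor,t=2,log=r}
step 13 deliver 0→2: 2={part,t=2,log=r}
step 14 deliver 2→0: —
step 15 deliver 0→4: 4={part,t=2,log=r}
step 16 deliver 4→0: —
step 17 deliver 0→1: 1={part,t=1,log=r}
step 18 deliver 1→0: —
step 19 deliver 3→1: —
step 20 crash(2): 2={✗part,t=2,log=r}
step 21 propose(0,'y'): 0={coor,t=3,log=r}
step 22 deliver 0→4: 4={part,t=3,log=r}
step 23 deliver 4→0: —
step 24 deliver 0→2: —
step 25 deliver 2→0: —
step 26 deliver 0→1: 1={part,t=2,log=r}
step 27 deliver 1→0: —
step 28 timeout(0): 0={coor,t=4,log=r}
step 29 deliver 4→1: —
step 30 deliver 0→4: 4={part,t=4,log=r}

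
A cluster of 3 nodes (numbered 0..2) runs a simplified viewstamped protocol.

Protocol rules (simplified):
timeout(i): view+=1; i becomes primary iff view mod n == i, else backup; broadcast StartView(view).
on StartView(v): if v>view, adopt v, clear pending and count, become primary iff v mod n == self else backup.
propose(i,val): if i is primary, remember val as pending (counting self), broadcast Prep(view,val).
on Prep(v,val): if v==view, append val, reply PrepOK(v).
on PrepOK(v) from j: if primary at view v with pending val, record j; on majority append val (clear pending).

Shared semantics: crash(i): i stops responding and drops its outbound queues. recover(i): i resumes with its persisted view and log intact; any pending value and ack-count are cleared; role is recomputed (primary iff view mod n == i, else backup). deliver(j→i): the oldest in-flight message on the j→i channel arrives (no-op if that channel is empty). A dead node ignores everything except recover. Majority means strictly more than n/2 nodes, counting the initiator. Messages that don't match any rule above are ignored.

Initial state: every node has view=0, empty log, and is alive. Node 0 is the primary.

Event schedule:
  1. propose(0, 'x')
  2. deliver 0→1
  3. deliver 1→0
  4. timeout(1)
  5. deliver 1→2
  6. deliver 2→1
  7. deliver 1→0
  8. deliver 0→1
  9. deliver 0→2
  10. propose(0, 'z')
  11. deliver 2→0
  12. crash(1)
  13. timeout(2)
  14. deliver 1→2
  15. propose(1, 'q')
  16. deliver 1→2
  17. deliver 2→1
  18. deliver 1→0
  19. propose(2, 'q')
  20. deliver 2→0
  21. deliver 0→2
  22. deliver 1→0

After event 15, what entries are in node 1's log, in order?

x

step 1 propose(0,'x'): —
step 2 deliver 0→1: 1={back,v=0,log=x}
step 3 deliver 1→0: 0={prim,v=0,log=x}
step 4 timeout(1): 1={prim,v=1,log=x}
step 5 deliver 1→2: 2={back,v=1,log=-}
step 6 deliver 2→1: —
step 7 deliver 1→0: 0={back,v=1,log=x}
step 8 deliver 0→1: —
step 9 deliver 0→2: —
step 10 propose(0,'z'): —
step 11 deliver 2→0: —
step 12 crash(1): 1={✗prim,v=1,log=x}
step 13 timeout(2): 2={prim,v=2,log=-}
step 14 deliver 1→2: —
step 15 propose(1,'q'): —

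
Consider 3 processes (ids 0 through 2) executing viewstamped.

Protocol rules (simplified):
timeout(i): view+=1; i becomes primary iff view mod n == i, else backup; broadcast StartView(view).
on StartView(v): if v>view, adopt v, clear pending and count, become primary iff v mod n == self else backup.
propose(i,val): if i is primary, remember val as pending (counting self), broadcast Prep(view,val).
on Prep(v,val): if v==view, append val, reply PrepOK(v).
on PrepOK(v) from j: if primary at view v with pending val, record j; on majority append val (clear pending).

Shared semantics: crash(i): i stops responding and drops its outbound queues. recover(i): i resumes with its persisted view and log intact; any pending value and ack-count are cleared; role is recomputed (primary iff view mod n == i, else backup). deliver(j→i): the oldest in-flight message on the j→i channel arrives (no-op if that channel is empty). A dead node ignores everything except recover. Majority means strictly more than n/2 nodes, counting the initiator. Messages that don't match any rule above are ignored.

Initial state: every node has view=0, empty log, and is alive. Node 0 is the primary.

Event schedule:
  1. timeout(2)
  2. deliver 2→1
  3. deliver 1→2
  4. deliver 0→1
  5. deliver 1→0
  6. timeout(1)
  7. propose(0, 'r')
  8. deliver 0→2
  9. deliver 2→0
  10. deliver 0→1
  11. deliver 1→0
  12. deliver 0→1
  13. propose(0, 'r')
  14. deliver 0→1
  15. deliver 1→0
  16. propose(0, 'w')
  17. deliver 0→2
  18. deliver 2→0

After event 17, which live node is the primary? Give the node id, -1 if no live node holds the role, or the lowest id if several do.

-1

e1 timeout(2): 2[back,v=1,-]
e2 deliver 2→1: 1[prim,v=1,-]
e3 deliver 1→2: ·
e4 deliver 0→1: ·
e5 deliver 1→0: ·
e6 timeout(1): 1[back,v=2,-]
e7 propose(0,'r'): ·
e8 deliver 0→2: ·
e9 deliver 2→0: 0[back,v=1,-]
e10 deliver 0→1: ·
e11 deliver 1→0: 0[back,v=2,-]
e12 deliver 0→1: ·
e13 propose(0,'r'): ·
e14 deliver 0→1: ·
e15 deliver 1→0: ·
e16 propose(0,'w'): ·
e17 deliver 0→2: ·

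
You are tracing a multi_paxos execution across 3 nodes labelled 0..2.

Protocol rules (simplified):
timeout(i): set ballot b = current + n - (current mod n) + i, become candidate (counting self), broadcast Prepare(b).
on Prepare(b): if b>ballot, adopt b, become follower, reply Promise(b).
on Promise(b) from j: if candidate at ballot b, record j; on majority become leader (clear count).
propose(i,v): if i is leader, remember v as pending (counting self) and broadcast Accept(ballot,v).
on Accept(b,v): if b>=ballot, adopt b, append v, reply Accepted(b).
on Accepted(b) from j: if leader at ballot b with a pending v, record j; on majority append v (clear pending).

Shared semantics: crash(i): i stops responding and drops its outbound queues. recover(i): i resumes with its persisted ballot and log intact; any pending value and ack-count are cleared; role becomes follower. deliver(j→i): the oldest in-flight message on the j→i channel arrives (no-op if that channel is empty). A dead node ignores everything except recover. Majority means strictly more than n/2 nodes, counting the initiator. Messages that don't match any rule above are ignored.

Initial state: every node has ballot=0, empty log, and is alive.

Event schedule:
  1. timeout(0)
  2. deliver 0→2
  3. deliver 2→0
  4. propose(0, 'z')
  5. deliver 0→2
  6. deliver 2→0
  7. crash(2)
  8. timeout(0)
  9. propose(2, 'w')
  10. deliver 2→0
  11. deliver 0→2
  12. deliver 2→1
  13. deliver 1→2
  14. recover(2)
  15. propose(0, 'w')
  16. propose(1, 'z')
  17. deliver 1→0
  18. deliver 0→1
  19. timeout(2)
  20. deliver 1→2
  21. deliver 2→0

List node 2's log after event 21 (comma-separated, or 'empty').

after 1 — timeout(0): n0:cand/b3/[-]
after 2 — deliver 0→2: n2:foll/b3/[-]
after 3 — deliver 2→0: n0:lead/b3/[-]
after 4 — propose(0,'z'): ·
after 5 — deliver 0→2: n2:foll/b3/[z]
after 6 — deliver 2→0: n0:lead/b3/[z]
after 7 — crash(2): n2:✗foll/b3/[z]
after 8 — timeout(0): n0:cand/b6/[z]
after 9 — propose(2,'w'): ·
after 10 — deliver 2→0: ·
after 11 — deliver 0→2: ·
after 12 — deliver 2→1: ·
after 13 — deliver 1→2: ·
after 14 — recover(2): n2:foll/b3/[z]
after 15 — propose(0,'w'): ·
after 16 — propose(1,'z'): ·
after 17 — deliver 1→0: ·
after 18 — deliver 0→1: n1:foll/b3/[-]
after 19 — timeout(2): n2:cand/b8/[z]
after 20 — deliver 1→2: ·
after 21 — deliver 2→0: n0:foll/b8/[z]

z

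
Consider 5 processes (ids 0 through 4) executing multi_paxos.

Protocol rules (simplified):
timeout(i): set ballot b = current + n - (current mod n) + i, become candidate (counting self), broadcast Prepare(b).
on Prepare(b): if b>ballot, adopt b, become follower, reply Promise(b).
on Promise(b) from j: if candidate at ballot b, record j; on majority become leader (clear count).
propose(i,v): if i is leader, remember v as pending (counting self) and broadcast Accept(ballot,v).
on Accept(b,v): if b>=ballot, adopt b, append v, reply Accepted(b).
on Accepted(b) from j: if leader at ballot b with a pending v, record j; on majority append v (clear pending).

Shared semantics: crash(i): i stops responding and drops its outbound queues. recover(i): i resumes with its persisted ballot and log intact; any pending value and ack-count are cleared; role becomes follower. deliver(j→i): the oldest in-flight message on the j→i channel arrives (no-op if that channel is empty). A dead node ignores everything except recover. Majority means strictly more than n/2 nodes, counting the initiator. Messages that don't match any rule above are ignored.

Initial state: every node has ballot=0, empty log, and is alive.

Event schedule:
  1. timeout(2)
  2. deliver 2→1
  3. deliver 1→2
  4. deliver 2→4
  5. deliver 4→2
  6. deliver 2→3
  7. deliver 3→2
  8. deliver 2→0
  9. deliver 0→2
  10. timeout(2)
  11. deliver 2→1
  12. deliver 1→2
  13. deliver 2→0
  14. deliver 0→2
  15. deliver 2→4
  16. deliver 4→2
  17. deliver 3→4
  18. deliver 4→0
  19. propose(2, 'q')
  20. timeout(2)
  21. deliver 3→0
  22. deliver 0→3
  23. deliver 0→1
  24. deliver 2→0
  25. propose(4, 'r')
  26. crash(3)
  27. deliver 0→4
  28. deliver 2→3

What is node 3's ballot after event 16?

7

after 1 — timeout(2): n2:cand/b7/[-]
after 2 — deliver 2→1: n1:foll/b7/[-]
after 3 — deliver 1→2: ·
after 4 — deliver 2→4: n4:foll/b7/[-]
after 5 — deliver 4→2: n2:lead/b7/[-]
after 6 — deliver 2→3: n3:foll/b7/[-]
after 7 — deliver 3→2: ·
after 8 — deliver 2→0: n0:foll/b7/[-]
after 9 — deliver 0→2: ·
after 10 — timeout(2): n2:cand/b12/[-]
after 11 — deliver 2→1: n1:foll/b12/[-]
after 12 — deliver 1→2: ·
after 13 — deliver 2→0: n0:foll/b12/[-]
after 14 — deliver 0→2: n2:lead/b12/[-]
after 15 — deliver 2→4: n4:foll/b12/[-]
after 16 — deliver 4→2: ·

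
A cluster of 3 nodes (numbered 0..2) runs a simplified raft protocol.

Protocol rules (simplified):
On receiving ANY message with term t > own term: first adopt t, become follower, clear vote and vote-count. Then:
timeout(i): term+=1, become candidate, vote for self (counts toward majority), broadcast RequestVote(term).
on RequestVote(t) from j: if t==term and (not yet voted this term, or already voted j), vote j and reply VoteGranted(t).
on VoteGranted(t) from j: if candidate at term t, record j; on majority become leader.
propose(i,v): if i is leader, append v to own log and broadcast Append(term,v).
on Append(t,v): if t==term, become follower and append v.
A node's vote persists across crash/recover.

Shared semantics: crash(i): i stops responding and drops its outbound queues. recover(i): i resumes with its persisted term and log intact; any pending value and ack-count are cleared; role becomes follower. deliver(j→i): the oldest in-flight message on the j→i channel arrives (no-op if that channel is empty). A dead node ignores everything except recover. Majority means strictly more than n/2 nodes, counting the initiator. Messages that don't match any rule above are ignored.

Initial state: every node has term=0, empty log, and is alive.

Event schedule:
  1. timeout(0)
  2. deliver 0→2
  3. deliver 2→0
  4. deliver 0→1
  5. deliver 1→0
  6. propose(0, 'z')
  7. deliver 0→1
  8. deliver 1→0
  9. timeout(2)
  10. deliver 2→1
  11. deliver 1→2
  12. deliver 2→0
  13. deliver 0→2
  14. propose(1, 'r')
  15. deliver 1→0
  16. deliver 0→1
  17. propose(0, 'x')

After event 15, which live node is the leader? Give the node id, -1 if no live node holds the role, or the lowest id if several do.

step 1 timeout(0): 0={cand,t=1,log=-}
step 2 deliver 0→2: 2={foll,t=1,log=-}
step 3 deliver 2→0: 0={lead,t=1,log=-}
step 4 deliver 0→1: 1={foll,t=1,log=-}
step 5 deliver 1→0: —
step 6 propose(0,'z'): 0={lead,t=1,log=z}
step 7 deliver 0→1: 1={foll,t=1,log=z}
step 8 deliver 1→0: —
step 9 timeout(2): 2={cand,t=2,log=-}
step 10 deliver 2→1: 1={foll,t=2,log=z}
step 11 deliver 1→2: 2={lead,t=2,log=-}
step 12 deliver 2→0: 0={foll,t=2,log=z}
step 13 deliver 0→2: —
step 14 propose(1,'r'): —
step 15 deliver 1→0: —

2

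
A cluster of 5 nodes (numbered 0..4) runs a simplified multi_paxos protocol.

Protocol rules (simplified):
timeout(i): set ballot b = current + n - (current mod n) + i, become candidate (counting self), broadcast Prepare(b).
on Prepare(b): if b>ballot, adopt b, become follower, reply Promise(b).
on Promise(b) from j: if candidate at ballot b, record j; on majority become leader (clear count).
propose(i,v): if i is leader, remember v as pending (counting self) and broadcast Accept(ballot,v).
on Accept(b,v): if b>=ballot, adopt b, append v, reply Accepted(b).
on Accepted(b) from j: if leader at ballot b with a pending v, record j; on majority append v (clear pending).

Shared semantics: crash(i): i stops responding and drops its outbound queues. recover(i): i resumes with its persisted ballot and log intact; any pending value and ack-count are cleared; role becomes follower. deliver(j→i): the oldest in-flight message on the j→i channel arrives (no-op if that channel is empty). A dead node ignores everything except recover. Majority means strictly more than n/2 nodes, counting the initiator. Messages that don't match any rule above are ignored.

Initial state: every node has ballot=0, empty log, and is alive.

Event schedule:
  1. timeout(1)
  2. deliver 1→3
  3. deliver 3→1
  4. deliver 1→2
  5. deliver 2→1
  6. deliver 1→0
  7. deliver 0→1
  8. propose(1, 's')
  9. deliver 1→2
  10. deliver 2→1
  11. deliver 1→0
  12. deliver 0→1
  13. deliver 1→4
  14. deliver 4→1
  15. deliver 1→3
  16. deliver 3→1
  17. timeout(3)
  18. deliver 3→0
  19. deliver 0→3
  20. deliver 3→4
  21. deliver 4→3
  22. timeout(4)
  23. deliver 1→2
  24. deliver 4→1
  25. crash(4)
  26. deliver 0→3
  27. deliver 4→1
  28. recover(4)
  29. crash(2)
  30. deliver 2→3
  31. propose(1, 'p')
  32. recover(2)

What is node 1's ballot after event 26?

step 1 timeout(1): 1={cand,b=6,log=-}
step 2 deliver 1→3: 3={foll,b=6,log=-}
step 3 deliver 3→1: —
step 4 deliver 1→2: 2={foll,b=6,log=-}
step 5 deliver 2→1: 1={lead,b=6,log=-}
step 6 deliver 1→0: 0={foll,b=6,log=-}
step 7 deliver 0→1: —
step 8 propose(1,'s'): —
step 9 deliver 1→2: 2={foll,b=6,log=s}
step 10 deliver 2→1: —
step 11 deliver 1→0: 0={foll,b=6,log=s}
step 12 deliver 0→1: 1={lead,b=6,log=s}
step 13 deliver 1→4: 4={foll,b=6,log=-}
step 14 deliver 4→1: —
step 15 deliver 1→3: 3={foll,b=6,log=s}
step 16 deliver 3→1: —
step 17 timeout(3): 3={cand,b=13,log=s}
step 18 deliver 3→0: 0={foll,b=13,log=s}
step 19 deliver 0→3: —
step 20 deliver 3→4: 4={foll,b=13,log=-}
step 21 deliver 4→3: 3={lead,b=13,log=s}
step 22 timeout(4): 4={cand,b=19,log=-}
step 23 deliver 1→2: —
step 24 deliver 4→1: 1={foll,b=19,log=s}
step 25 crash(4): 4={✗cand,b=19,log=-}
step 26 deliver 0→3: —

19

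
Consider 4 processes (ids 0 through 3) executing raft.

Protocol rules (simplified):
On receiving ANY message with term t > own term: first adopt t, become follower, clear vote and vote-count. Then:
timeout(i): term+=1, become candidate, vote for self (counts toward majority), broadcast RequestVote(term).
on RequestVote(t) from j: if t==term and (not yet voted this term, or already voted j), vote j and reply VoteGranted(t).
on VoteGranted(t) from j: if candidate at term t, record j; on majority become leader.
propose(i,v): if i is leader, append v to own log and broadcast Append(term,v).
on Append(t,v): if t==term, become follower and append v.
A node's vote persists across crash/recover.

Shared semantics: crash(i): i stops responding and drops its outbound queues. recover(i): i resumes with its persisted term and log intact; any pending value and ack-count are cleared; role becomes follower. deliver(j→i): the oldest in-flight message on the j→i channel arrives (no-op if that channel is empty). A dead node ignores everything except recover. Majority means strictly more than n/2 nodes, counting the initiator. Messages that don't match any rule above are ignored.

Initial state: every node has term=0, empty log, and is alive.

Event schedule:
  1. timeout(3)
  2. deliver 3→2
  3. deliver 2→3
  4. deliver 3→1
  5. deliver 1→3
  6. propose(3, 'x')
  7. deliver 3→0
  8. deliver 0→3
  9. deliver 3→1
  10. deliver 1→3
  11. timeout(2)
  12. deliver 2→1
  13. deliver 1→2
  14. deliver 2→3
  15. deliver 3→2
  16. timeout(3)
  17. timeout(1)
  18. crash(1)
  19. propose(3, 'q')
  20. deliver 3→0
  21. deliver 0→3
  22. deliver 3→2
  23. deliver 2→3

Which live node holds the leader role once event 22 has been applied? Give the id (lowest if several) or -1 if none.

[1] timeout(3) → N3(cand t1 [-])
[2] deliver 3→2 → N2(foll t1 [-])
[3] deliver 2→3 → ∅
[4] deliver 3→1 → N1(foll t1 [-])
[5] deliver 1→3 → N3(lead t1 [-])
[6] propose(3,'x') → N3(lead t1 [x])
[7] deliver 3→0 → N0(foll t1 [-])
[8] deliver 0→3 → ∅
[9] deliver 3→1 → N1(foll t1 [x])
[10] deliver 1→3 → ∅
[11] timeout(2) → N2(cand t2 [-])
[12] deliver 2→1 → N1(foll t2 [x])
[13] deliver 1→2 → ∅
[14] deliver 2→3 → N3(foll t2 [x])
[15] deliver 3→2 → ∅
[16] timeout(3) → N3(cand t3 [x])
[17] timeout(1) → N1(cand t3 [x])
[18] crash(1) → N1(✗cand t3 [x])
[19] propose(3,'q') → ∅
[20] deliver 3→0 → N0(foll t1 [x])
[21] deliver 0→3 → ∅
[22] deliver 3→2 → N2(lead t2 [-])

2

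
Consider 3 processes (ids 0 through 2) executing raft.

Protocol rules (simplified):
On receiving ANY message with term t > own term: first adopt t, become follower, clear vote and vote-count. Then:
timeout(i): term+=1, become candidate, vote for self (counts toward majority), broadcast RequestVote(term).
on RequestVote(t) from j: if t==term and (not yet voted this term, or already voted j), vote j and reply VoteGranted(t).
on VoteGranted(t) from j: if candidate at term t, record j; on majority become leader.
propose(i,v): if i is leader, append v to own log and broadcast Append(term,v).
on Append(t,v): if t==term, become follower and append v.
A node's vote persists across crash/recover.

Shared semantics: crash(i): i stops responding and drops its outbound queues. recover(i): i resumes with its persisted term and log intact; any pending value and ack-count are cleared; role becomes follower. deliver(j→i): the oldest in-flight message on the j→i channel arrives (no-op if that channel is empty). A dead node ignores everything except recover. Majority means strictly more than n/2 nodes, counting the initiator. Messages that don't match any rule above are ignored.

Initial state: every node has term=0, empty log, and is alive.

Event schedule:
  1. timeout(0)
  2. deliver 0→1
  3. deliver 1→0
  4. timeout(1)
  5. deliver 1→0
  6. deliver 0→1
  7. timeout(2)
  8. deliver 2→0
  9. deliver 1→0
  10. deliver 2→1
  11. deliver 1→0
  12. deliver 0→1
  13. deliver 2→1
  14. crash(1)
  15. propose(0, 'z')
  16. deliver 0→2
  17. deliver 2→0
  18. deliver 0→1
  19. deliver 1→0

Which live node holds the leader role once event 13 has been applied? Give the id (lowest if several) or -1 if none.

step 1 timeout(0): 0={cand,t=1,log=-}
step 2 deliver 0→1: 1={foll,t=1,log=-}
step 3 deliver 1→0: 0={lead,t=1,log=-}
step 4 timeout(1): 1={cand,t=2,log=-}
step 5 deliver 1→0: 0={foll,t=2,log=-}
step 6 deliver 0→1: 1={lead,t=2,log=-}
step 7 timeout(2): 2={cand,t=1,log=-}
step 8 deliver 2→0: —
step 9 deliver 1→0: —
step 10 deliver 2→1: —
step 11 deliver 1→0: —
step 12 deliver 0→1: —
step 13 deliver 2→1: —

1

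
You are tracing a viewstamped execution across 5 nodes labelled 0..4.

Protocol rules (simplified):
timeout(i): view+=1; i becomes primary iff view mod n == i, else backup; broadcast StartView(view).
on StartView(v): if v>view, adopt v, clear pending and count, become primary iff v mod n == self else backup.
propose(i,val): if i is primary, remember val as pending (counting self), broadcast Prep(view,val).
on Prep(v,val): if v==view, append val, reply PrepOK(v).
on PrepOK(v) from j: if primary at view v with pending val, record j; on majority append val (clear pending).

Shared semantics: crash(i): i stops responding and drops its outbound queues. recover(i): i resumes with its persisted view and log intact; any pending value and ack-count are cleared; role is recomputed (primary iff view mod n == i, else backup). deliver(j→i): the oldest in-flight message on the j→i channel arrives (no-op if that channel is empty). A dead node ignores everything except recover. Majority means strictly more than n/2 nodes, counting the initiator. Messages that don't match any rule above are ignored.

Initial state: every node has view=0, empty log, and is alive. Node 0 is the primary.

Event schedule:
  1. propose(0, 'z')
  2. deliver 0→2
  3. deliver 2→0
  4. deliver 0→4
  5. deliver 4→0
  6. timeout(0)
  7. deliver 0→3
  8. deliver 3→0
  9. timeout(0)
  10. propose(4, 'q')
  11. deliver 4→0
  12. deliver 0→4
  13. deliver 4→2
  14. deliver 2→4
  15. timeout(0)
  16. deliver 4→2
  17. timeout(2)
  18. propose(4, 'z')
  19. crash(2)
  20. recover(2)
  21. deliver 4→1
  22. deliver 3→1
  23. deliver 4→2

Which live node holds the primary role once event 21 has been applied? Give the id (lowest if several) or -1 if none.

step 1 propose(0,'z'): —
step 2 deliver 0→2: 2={back,v=0,log=z}
step 3 deliver 2→0: —
step 4 deliver 0→4: 4={back,v=0,log=z}
step 5 deliver 4→0: 0={prim,v=0,log=z}
step 6 timeout(0): 0={back,v=1,log=z}
step 7 deliver 0→3: 3={back,v=0,log=z}
step 8 deliver 3→0: —
step 9 timeout(0): 0={back,v=2,log=z}
step 10 propose(4,'q'): —
step 11 deliver 4→0: —
step 12 deliver 0→4: 4={back,v=1,log=z}
step 13 deliver 4→2: —
step 14 deliver 2→4: —
step 15 timeout(0): 0={back,v=3,log=z}
step 16 deliver 4→2: —
step 17 timeout(2): 2={back,v=1,log=z}
step 18 propose(4,'z'): —
step 19 crash(2): 2={✗back,v=1,log=z}
step 20 recover(2): 2={back,v=1,log=z}
step 21 deliver 4→1: —

-1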